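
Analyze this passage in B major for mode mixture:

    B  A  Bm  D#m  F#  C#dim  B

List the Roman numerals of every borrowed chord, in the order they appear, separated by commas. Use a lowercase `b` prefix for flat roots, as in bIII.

bVII, i, ii°

The diatonic triads in B major are B, C#m, D#m, E, F#, G#m, A#dim. B, D#m and F# all belong to that set. But A (A–C#–E) is foreign: the diatonic vii° on degree 7 is A#dim, whereas A comes from B minor. It is labeled bVII. But Bm (B–D–F#) is foreign: the diatonic I on degree 1 is B, whereas Bm comes from B minor. It is labeled i. But C#dim (C#–E–G) is foreign: the diatonic ii on degree 2 is C#m, whereas C#dim comes from B minor. It is labeled ii°.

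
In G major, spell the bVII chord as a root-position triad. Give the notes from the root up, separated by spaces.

F A C

The root of bVII is the lowered 7th degree: F# becomes F. Stacking thirds in G minor on F gives F–A–C.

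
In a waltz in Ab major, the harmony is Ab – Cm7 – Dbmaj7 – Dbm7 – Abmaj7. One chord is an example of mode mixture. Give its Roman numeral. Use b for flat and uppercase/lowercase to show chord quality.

Ab major has the diatonic set Ab, Bbm, Cm, Db, Eb, Fm, Gdim. Ab, Cm7, Dbmaj7 and Abmaj7 all belong to that set. Dbm7 (Db–Fb–Ab–Cb) is not: scale degree 4 in Ab major carries Db (IV). In Ab minor the chord on that degree is Dbm7, so here it functions as iv7, borrowed from the parallel minor.

iv7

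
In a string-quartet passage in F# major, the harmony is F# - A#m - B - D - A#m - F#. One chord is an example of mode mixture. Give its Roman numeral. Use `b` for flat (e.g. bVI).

bVI

The diatonic triads in F# major are F#, G#m, A#m, B, C#, D#m, E#dim. F#, A#m and B all belong to that set. D (D–F#–A) is not: scale degree 6 in F# major carries D#m (vi). In F# minor the chord on that degree is D, so here it functions as bVI, borrowed from the parallel minor.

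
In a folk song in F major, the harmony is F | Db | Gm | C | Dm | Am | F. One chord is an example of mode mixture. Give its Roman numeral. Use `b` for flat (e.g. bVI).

bVI

F major has the diatonic set F, Gm, Am, Bb, C, Dm, Edim. F, Gm, C, Dm and Am are all diatonic. Db (Db–F–Ab) is not: scale degree 6 in F major carries Dm (vi). In F minor the chord on that degree is Db, so here it functions as bVI, borrowed from the parallel minor.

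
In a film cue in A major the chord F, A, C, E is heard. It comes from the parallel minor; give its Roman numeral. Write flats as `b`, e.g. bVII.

bVImaj7

The root F is the lowered 6th scale degree — diatonically A major has F# there. F–A–C–E is a major-seventh chord — the form found in A minor, not the diatonic vi (F#m). Borrowed into A major it is written bVImaj7.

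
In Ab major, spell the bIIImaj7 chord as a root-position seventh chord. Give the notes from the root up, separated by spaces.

The root of bIIImaj7 is the lowered 3rd degree: C becomes Cb. Stacking thirds in Ab minor on Cb gives Cb–Eb–Gb–Bb.

Cb Eb Gb Bb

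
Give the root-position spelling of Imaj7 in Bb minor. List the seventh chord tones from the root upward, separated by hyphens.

The root, Bb, is scale degree 1 — the same note in Bb minor and Bb major; only the chord quality changes. Stacking thirds in Bb major on Bb gives Bb–D–F–A.

Bb-D-F-A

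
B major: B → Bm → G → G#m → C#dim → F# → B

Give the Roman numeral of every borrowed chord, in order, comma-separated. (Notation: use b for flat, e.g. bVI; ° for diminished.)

i, bVI, ii°

The diatonic triads in B major are B, C#m, D#m, E, F#, G#m, A#dim. B, G#m and F# all belong to that set. Bm (B–D–F#) is not: scale degree 1 in B major carries B (I). In B minor the chord on that degree is Bm, so here it functions as i, borrowed from the parallel minor. G (G–B–D) doesn't fit — on degree 6 B major would have G#m (vi). G is the degree-6 chord of B minor, so it is the borrowed bVI. C#dim (C#–E–G) doesn't fit — on degree 2 B major would have C#m (ii). C#dim is the degree-2 chord of B minor, so it is the borrowed ii°.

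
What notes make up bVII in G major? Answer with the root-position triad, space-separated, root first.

The root of bVII is the lowered 7th degree: F# becomes F. In G minor the chord on F is F–A–C.

F A C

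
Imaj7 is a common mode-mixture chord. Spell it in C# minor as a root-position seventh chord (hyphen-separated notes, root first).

C#-E#-G#-B#

The root, C#, is scale degree 1 — the same note in C# minor and C# major; only the chord quality changes. Building the major-seventh chord from the parallel major on C#: C#–E#–G#–B#.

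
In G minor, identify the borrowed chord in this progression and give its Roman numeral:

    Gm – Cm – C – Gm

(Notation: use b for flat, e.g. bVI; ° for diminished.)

The diatonic triads in G minor (with V from harmonic minor) are Gm, Adim, Bb, Cm, D, Eb, F. Gm and Cm both belong to that set. C (C–E–G) doesn't fit — on degree 4 G minor would have Cm (iv). C is the degree-4 chord of G major, so it is the borrowed IV.

IV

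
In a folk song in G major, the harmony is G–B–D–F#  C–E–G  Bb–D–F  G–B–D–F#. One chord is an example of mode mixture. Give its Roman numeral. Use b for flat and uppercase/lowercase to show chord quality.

In G major the diatonic chords are G, Am, Bm, C, D, Em, F#dim. Of the given chords, G–B–D–F# = Gmaj7 and C–E–G = C are diatonic. But Bb–D–F is foreign: the diatonic iii on degree 3 is Bm, whereas Bb comes from G minor. It is labeled bIII.

bIII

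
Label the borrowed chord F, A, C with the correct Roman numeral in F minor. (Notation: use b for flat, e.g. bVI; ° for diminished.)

The root F is the diatonic 1st degree of F minor; the borrowing shows in the chord quality. F–A–C is a major chord — the form found in F major, not the diatonic i (Fm). Borrowed into F minor it is written I.

I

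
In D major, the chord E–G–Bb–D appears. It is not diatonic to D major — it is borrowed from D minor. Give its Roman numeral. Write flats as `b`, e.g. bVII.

iiø7

The root E is the diatonic 2nd degree of D major; the borrowing shows in the chord quality. Diatonically D major has Em (ii) on that degree; E–G–Bb–D is instead the half-diminished-seventh chord native to D minor, so it takes the label iiø7.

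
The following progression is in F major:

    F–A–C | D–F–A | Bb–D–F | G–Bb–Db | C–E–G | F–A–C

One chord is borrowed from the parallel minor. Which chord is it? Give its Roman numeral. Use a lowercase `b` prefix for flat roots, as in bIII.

The diatonic triads in F major are F, Gm, Am, Bb, C, Dm, Edim. Of the given chords, F–A–C = F, D–F–A = Dm, Bb–D–F = Bb and C–E–G = C are diatonic. But G–Bb–Db is foreign: the diatonic ii on degree 2 is Gm, whereas Gdim comes from F minor. It is labeled ii°.

ii°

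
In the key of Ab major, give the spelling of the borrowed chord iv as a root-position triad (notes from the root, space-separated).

The root, Db, is scale degree 4 — the same note in Ab major and Ab minor; only the chord quality changes. Stacking thirds in Ab minor on Db gives Db–Fb–Ab.

Db Fb Ab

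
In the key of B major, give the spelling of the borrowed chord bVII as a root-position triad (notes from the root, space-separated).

bVII is built on the lowered scale degree 7. In B major degree 7 is A#; lowered it becomes A. Building the major chord from the parallel minor on A: A–C#–E.

A C# E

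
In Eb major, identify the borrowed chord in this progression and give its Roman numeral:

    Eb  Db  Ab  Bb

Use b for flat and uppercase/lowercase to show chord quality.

Eb major has the diatonic set Eb, Fm, Gm, Ab, Bb, Cm, Ddim. Of the given chords, Eb, Ab and Bb are diatonic. But Db (Db–F–Ab) is foreign: the diatonic vii° on degree 7 is Ddim, whereas Db comes from Eb minor. It is labeled bVII.

bVII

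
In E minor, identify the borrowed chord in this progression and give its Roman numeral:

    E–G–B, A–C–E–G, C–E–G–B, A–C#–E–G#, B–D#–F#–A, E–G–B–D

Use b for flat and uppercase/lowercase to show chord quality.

E minor has the diatonic set Em, F#dim, G, Am, B, C, D (with V from harmonic minor). E–G–B = Em, A–C–E–G = Am7, C–E–G–B = Cmaj7, B–D#–F#–A = B7 and E–G–B–D = Em7 are all diatonic. A–C#–E–G# is not: scale degree 4 in E minor carries Am (iv). In E major the chord on that degree is Amaj7, so here it functions as IVmaj7, borrowed from the parallel major.

IVmaj7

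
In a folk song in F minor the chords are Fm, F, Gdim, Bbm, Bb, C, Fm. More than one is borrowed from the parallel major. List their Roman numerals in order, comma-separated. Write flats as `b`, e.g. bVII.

The diatonic triads in F minor (with V from harmonic minor) are Fm, Gdim, Ab, Bbm, C, Db, Eb. Of the given chords, Fm, Gdim, Bbm and C are diatonic. F (F–A–C) is not: scale degree 1 in F minor carries Fm (i). In F major the chord on that degree is F, so here it functions as I, borrowed from the parallel major. Bb (Bb–D–F) is not: scale degree 4 in F minor carries Bbm (iv). In F major the chord on that degree is Bb, so here it functions as IV, borrowed from the parallel major.

I, IV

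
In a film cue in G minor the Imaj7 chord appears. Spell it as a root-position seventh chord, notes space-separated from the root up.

The root, G, is scale degree 1 — the same note in G minor and G major; only the chord quality changes. In G major the chord on G is G–B–D–F#.

G B D F#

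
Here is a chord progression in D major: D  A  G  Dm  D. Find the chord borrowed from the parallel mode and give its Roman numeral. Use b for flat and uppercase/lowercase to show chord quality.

D major has the diatonic set D, Em, F#m, G, A, Bm, C#dim. Of the given chords, D, A and G are diatonic. Dm (D–F–A) is not: scale degree 1 in D major carries D (I). In D minor the chord on that degree is Dm, so here it functions as i, borrowed from the parallel minor.

i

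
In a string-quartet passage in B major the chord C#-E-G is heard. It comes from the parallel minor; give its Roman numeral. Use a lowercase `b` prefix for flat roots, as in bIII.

ii°

The root C# is the diatonic 2nd degree of B major; the borrowing shows in the chord quality. The diatonic chord on degree 2 would be C#m (ii), but C#–E–G is the diminished chord from B minor. As a borrowed chord it is labeled ii°.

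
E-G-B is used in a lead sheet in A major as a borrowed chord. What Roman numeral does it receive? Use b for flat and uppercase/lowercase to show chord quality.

E is scale degree 5 in A major. The diatonic chord on degree 5 would be E (V), but E–G–B is the minor chord from A minor. As a borrowed chord it is labeled v.

v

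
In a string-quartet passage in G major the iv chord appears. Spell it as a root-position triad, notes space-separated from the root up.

iv is built on scale degree 4, which is C in both G major and its parallel. Stacking thirds in G minor on C gives C–Eb–G.

C Eb G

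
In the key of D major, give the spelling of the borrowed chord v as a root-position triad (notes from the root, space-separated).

A C E

The root, A, is scale degree 5 — the same note in D major and D minor; only the chord quality changes. Building the minor chord from the parallel minor on A: A–C–E.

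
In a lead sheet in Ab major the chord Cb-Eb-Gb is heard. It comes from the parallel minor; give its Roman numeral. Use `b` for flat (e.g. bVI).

bIII

Cb is the lowered form of scale degree 3 in Ab major (the diatonic degree 3 is C). Diatonically Ab major has Cm (iii) on that degree; Cb–Eb–Gb is instead the major chord native to Ab minor, so it takes the label bIII.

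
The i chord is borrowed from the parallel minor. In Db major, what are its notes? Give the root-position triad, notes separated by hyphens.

Db-Fb-Ab

i is built on scale degree 1, which is Db in both Db major and its parallel. Building the minor chord from the parallel minor on Db: Db–Fb–Ab.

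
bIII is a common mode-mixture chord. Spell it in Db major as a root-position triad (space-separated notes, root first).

Fb Ab Cb

The root of bIII is the lowered 3rd degree: F becomes Fb. In Db minor the chord on Fb is Fb–Ab–Cb.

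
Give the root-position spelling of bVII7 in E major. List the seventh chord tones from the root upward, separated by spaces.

Scale degree 7 in E major is D#. bVII7 uses the lowered form, D, taken from E minor. In E minor the chord on D is D–F#–A–C.

D F# A C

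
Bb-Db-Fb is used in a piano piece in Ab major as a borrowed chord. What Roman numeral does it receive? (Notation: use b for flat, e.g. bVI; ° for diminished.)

ii°

Bb is scale degree 2 in Ab major. Bb–Db–Fb is a diminished chord — the form found in Ab minor, not the diatonic ii (Bbm). Borrowed into Ab major it is written ii°.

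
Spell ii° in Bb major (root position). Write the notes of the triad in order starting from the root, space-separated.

C Eb Gb

The root, C, is scale degree 2 — the same note in Bb major and Bb minor; only the chord quality changes. Building the diminished chord from the parallel minor on C: C–Eb–Gb.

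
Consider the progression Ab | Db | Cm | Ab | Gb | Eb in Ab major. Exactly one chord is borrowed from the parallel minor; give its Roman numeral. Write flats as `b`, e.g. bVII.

In Ab major the diatonic chords are Ab, Bbm, Cm, Db, Eb, Fm, Gdim. Ab, Db, Cm and Eb all belong to that set. Gb (Gb–Bb–Db) is not: scale degree 7 in Ab major carries Gdim (vii°). In Ab minor the chord on that degree is Gb, so here it functions as bVII, borrowed from the parallel minor.

bVII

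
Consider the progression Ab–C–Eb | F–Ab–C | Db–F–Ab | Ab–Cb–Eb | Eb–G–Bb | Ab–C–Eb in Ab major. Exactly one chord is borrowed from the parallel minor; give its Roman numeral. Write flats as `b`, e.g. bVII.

i

The diatonic triads in Ab major are Ab, Bbm, Cm, Db, Eb, Fm, Gdim. Of the given chords, Ab–C–Eb = Ab, F–Ab–C = Fm, Db–F–Ab = Db and Eb–G–Bb = Eb are diatonic. Ab–Cb–Eb doesn't fit — on degree 1 Ab major would have Ab (I). Abm is the degree-1 chord of Ab minor, so it is the borrowed i.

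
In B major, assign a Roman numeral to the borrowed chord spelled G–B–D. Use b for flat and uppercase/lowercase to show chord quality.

bVI

G is the lowered form of scale degree 6 in B major (the diatonic degree 6 is G#). G–B–D is a major chord — the form found in B minor, not the diatonic vi (G#m). Borrowed into B major it is written bVI.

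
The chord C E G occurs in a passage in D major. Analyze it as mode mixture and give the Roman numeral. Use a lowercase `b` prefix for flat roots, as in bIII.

bVII

In D major scale degree 7 is C#; C is its lowered form, from D minor. C–E–G is a major chord — the form found in D minor, not the diatonic vii° (C#dim). Borrowed into D major it is written bVII.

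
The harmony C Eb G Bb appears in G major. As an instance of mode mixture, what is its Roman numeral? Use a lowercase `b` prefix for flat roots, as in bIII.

The root C is the diatonic 4th degree of G major; the borrowing shows in the chord quality. Diatonically G major has C (IV) on that degree; C–Eb–G–Bb is instead the minor-seventh chord native to G minor, so it takes the label iv7.

iv7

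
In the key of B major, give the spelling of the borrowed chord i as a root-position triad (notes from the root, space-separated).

B D F#

i is built on scale degree 1, which is B in both B major and its parallel. Building the minor chord from the parallel minor on B: B–D–F#.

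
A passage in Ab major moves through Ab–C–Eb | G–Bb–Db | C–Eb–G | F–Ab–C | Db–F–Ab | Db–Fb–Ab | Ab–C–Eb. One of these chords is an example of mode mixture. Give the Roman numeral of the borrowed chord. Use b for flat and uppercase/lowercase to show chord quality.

Ab major has the diatonic set Ab, Bbm, Cm, Db, Eb, Fm, Gdim. Ab–C–Eb = Ab, G–Bb–Db = Gdim, C–Eb–G = Cm, F–Ab–C = Fm and Db–F–Ab = Db are all diatonic. Db–Fb–Ab is not: scale degree 4 in Ab major carries Db (IV). In Ab minor the chord on that degree is Dbm, so here it functions as iv, borrowed from the parallel minor.

iv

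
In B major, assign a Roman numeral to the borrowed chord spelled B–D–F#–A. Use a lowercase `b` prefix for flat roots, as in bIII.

i7

The root B is the diatonic 1st degree of B major; the borrowing shows in the chord quality. B–D–F#–A is a minor-seventh chord — the form found in B minor, not the diatonic I (B). Borrowed into B major it is written i7.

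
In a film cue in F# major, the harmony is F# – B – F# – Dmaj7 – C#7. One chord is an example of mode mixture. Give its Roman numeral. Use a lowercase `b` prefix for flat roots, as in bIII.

F# major has the diatonic set F#, G#m, A#m, B, C#, D#m, E#dim. F#, B and C#7 all belong to that set. But Dmaj7 (D–F#–A–C#) is foreign: the diatonic vi on degree 6 is D#m, whereas Dmaj7 comes from F# minor. It is labeled bVImaj7.

bVImaj7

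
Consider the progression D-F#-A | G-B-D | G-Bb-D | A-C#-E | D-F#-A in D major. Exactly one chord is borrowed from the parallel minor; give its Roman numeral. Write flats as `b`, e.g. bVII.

iv

D major has the diatonic set D, Em, F#m, G, A, Bm, C#dim. D–F#–A = D, G–B–D = G and A–C#–E = A all belong to that set. G–Bb–D is not: scale degree 4 in D major carries G (IV). In D minor the chord on that degree is Gm, so here it functions as iv, borrowed from the parallel minor.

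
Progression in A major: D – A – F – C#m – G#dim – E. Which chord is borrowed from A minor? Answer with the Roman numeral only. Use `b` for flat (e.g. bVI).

bVI

A major has the diatonic set A, Bm, C#m, D, E, F#m, G#dim. D, A, C#m, G#dim and E are all diatonic. But F (F–A–C) is foreign: the diatonic vi on degree 6 is F#m, whereas F comes from A minor. It is labeled bVI.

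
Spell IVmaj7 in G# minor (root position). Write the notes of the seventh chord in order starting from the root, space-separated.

The root, C#, is scale degree 4 — the same note in G# minor and G# major; only the chord quality changes. Stacking thirds in G# major on C# gives C#–E#–G#–B#.

C# E# G# B#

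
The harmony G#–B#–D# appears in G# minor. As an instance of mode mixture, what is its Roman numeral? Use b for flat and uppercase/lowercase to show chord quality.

The root G# is the diatonic 1st degree of G# minor; the borrowing shows in the chord quality. G#–B#–D# is a major chord — the form found in G# major, not the diatonic i (G#m). Borrowed into G# minor it is written I.

I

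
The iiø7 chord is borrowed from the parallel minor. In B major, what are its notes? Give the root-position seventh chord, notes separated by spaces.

The root, C#, is scale degree 2 — the same note in B major and B minor; only the chord quality changes. Stacking thirds in B minor on C# gives C#–E–G–B.

C# E G B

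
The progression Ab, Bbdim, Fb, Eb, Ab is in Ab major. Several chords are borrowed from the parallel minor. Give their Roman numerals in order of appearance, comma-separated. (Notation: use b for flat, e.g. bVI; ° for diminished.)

ii°, bVI

In Ab major the diatonic chords are Ab, Bbm, Cm, Db, Eb, Fm, Gdim. Ab and Eb both belong to that set. Bbdim (Bb–Db–Fb) is not: scale degree 2 in Ab major carries Bbm (ii). In Ab minor the chord on that degree is Bbdim, so here it functions as ii°, borrowed from the parallel minor. Fb (Fb–Ab–Cb) doesn't fit — on degree 6 Ab major would have Fm (vi). Fb is the degree-6 chord of Ab minor, so it is the borrowed bVI.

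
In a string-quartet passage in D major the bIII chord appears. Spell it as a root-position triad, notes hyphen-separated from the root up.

F-A-C

bIII is built on the lowered scale degree 3. In D major degree 3 is F#; lowered it becomes F. Building the major chord from the parallel minor on F: F–A–C.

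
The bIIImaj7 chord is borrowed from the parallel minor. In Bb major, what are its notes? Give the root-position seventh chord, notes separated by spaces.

Db F Ab C

Scale degree 3 in Bb major is D. bIIImaj7 uses the lowered form, Db, taken from Bb minor. In Bb minor the chord on Db is Db–F–Ab–C.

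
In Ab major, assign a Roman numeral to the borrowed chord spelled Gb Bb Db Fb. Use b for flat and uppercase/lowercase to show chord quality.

bVII7

Gb is the lowered form of scale degree 7 in Ab major (the diatonic degree 7 is G). Diatonically Ab major has Gdim (vii°) on that degree; Gb–Bb–Db–Fb is instead the dominant-seventh chord native to Ab minor, so it takes the label bVII7.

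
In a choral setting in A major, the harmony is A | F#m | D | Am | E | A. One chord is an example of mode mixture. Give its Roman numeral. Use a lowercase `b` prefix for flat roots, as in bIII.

i

In A major the diatonic chords are A, Bm, C#m, D, E, F#m, G#dim. A, F#m, D and E are all diatonic. Am (A–C–E) doesn't fit — on degree 1 A major would have A (I). Am is the degree-1 chord of A minor, so it is the borrowed i.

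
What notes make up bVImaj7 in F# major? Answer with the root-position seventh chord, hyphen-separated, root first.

The root of bVImaj7 is the lowered 6th degree: D# becomes D. Building the major-seventh chord from the parallel minor on D: D–F#–A–C#.

D-F#-A-C#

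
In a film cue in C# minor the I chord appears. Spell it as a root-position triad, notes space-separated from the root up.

C# E# G#

I is built on scale degree 1, which is C# in both C# minor and its parallel. Building the major chord from the parallel major on C#: C#–E#–G#.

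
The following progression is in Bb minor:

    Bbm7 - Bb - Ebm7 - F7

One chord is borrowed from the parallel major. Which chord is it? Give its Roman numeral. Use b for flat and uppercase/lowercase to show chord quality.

I

The diatonic triads in Bb minor (with V from harmonic minor) are Bbm, Cdim, Db, Ebm, F, Gb, Ab. Bbm7, Ebm7 and F7 are all diatonic. Bb (Bb–D–F) is not: scale degree 1 in Bb minor carries Bbm (i). In Bb major the chord on that degree is Bb, so here it functions as I, borrowed from the parallel major.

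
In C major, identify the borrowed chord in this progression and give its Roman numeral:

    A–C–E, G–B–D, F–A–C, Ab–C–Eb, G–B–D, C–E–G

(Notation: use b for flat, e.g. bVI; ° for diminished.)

bVI

In C major the diatonic chords are C, Dm, Em, F, G, Am, Bdim. Of the given chords, A–C–E = Am, G–B–D = G, F–A–C = F and C–E–G = C are diatonic. But Ab–C–Eb is foreign: the diatonic vi on degree 6 is Am, whereas Ab comes from C minor. It is labeled bVI.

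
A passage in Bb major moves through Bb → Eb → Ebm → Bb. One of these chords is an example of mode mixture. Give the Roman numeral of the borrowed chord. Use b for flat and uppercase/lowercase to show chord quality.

The diatonic triads in Bb major are Bb, Cm, Dm, Eb, F, Gm, Adim. Of the given chords, Bb and Eb are diatonic. But Ebm (Eb–Gb–Bb) is foreign: the diatonic IV on degree 4 is Eb, whereas Ebm comes from Bb minor. It is labeled iv.

iv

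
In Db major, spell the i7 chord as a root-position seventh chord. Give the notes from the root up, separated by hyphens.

Db-Fb-Ab-Cb

The root, Db, is scale degree 1 — the same note in Db major and Db minor; only the chord quality changes. Stacking thirds in Db minor on Db gives Db–Fb–Ab–Cb.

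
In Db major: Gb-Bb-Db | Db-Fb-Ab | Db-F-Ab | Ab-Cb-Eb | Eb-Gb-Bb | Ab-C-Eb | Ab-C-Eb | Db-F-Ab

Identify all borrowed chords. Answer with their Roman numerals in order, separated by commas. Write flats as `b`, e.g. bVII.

Db major has the diatonic set Db, Ebm, Fm, Gb, Ab, Bbm, Cdim. Gb–Bb–Db = Gb, Db–F–Ab = Db, Eb–Gb–Bb = Ebm and Ab–C–Eb = Ab are all diatonic. But Db–Fb–Ab is foreign: the diatonic I on degree 1 is Db, whereas Dbm comes from Db minor. It is labeled i. Ab–Cb–Eb doesn't fit — on degree 5 Db major would have Ab (V). Abm is the degree-5 chord of Db minor, so it is the borrowed v.

i, v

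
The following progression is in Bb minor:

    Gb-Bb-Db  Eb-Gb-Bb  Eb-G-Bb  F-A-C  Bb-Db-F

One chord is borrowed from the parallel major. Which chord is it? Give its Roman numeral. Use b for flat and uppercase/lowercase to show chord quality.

IV

The diatonic triads in Bb minor (with V from harmonic minor) are Bbm, Cdim, Db, Ebm, F, Gb, Ab. Gb–Bb–Db = Gb, Eb–Gb–Bb = Ebm, F–A–C = F and Bb–Db–F = Bbm are all diatonic. But Eb–G–Bb is foreign: the diatonic iv on degree 4 is Ebm, whereas Eb comes from Bb major. It is labeled IV.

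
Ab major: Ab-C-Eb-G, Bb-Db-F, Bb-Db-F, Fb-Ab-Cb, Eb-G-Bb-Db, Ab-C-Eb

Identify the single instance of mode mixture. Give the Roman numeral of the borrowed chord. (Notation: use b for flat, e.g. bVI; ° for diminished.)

In Ab major the diatonic chords are Ab, Bbm, Cm, Db, Eb, Fm, Gdim. Ab–C–Eb–G = Abmaj7, Bb–Db–F = Bbm, Eb–G–Bb–Db = Eb7 and Ab–C–Eb = Ab all belong to that set. But Fb–Ab–Cb is foreign: the diatonic vi on degree 6 is Fm, whereas Fb comes from Ab minor. It is labeled bVI.

bVI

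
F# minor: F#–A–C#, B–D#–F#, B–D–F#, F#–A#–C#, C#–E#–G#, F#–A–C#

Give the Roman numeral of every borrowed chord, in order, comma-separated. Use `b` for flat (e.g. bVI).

IV, I

F# minor has the diatonic set F#m, G#dim, A, Bm, C#, D, E (with V from harmonic minor). F#–A–C# = F#m, B–D–F# = Bm and C#–E#–G# = C# all belong to that set. B–D#–F# is not: scale degree 4 in F# minor carries Bm (iv). In F# major the chord on that degree is B, so here it functions as IV, borrowed from the parallel major. F#–A#–C# doesn't fit — on degree 1 F# minor would have F#m (i). F# is the degree-1 chord of F# major, so it is the borrowed I.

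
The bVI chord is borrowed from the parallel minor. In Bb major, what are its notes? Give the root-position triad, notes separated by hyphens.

Gb-Bb-Db

bVI is built on the lowered scale degree 6. In Bb major degree 6 is G; lowered it becomes Gb. Building the major chord from the parallel minor on Gb: Gb–Bb–Db.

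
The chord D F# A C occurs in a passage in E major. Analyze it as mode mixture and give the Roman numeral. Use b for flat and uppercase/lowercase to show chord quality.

bVII7

D is the lowered form of scale degree 7 in E major (the diatonic degree 7 is D#). Diatonically E major has D#dim (vii°) on that degree; D–F#–A–C is instead the dominant-seventh chord native to E minor, so it takes the label bVII7.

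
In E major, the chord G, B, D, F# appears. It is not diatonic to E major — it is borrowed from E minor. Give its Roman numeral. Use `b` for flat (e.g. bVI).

G is the lowered form of scale degree 3 in E major (the diatonic degree 3 is G#). Diatonically E major has G#m (iii) on that degree; G–B–D–F# is instead the major-seventh chord native to E minor, so it takes the label bIIImaj7.

bIIImaj7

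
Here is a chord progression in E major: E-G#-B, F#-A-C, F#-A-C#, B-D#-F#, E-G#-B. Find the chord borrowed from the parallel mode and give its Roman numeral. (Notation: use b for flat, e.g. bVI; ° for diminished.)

ii°

E major has the diatonic set E, F#m, G#m, A, B, C#m, D#dim. Of the given chords, E–G#–B = E, F#–A–C# = F#m and B–D#–F# = B are diatonic. F#–A–C is not: scale degree 2 in E major carries F#m (ii). In E minor the chord on that degree is F#dim, so here it functions as ii°, borrowed from the parallel minor.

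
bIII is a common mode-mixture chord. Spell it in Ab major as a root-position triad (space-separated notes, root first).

The root of bIII is the lowered 3rd degree: C becomes Cb. In Ab minor the chord on Cb is Cb–Eb–Gb.

Cb Eb Gb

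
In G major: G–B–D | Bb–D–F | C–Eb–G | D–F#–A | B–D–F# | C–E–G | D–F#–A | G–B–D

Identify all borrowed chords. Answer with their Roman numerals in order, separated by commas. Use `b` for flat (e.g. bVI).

bIII, iv

The diatonic triads in G major are G, Am, Bm, C, D, Em, F#dim. G–B–D = G, D–F#–A = D, B–D–F# = Bm and C–E–G = C all belong to that set. Bb–D–F is not: scale degree 3 in G major carries Bm (iii). In G minor the chord on that degree is Bb, so here it functions as bIII, borrowed from the parallel minor. C–Eb–G is not: scale degree 4 in G major carries C (IV). In G minor the chord on that degree is Cm, so here it functions as iv, borrowed from the parallel minor.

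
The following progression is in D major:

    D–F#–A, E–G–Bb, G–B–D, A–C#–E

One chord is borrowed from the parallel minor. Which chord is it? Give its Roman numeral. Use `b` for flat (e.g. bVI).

D major has the diatonic set D, Em, F#m, G, A, Bm, C#dim. D–F#–A = D, G–B–D = G and A–C#–E = A all belong to that set. E–G–Bb is not: scale degree 2 in D major carries Em (ii). In D minor the chord on that degree is Edim, so here it functions as ii°, borrowed from the parallel minor.

ii°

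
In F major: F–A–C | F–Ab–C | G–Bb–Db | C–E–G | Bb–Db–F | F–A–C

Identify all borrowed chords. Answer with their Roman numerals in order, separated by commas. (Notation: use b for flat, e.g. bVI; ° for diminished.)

F major has the diatonic set F, Gm, Am, Bb, C, Dm, Edim. Of the given chords, F–A–C = F and C–E–G = C are diatonic. F–Ab–C is not: scale degree 1 in F major carries F (I). In F minor the chord on that degree is Fm, so here it functions as i, borrowed from the parallel minor. G–Bb–Db doesn't fit — on degree 2 F major would have Gm (ii). Gdim is the degree-2 chord of F minor, so it is the borrowed ii°. Bb–Db–F doesn't fit — on degree 4 F major would have Bb (IV). Bbm is the degree-4 chord of F minor, so it is the borrowed iv.

i, ii°, iv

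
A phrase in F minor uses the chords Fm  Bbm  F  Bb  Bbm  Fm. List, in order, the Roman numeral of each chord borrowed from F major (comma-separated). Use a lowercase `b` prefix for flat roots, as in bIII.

I, IV

F minor has the diatonic set Fm, Gdim, Ab, Bbm, C, Db, Eb (with V from harmonic minor). Fm and Bbm are both diatonic. F (F–A–C) doesn't fit — on degree 1 F minor would have Fm (i). F is the degree-1 chord of F major, so it is the borrowed I. But Bb (Bb–D–F) is foreign: the diatonic iv on degree 4 is Bbm, whereas Bb comes from F major. It is labeled IV.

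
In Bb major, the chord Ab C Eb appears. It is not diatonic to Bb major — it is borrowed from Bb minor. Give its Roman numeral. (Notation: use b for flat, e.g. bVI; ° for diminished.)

The root Ab is the lowered 7th scale degree — diatonically Bb major has A there. Ab–C–Eb is a major chord — the form found in Bb minor, not the diatonic vii° (Adim). Borrowed into Bb major it is written bVII.

bVII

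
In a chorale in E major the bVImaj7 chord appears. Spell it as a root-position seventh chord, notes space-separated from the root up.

C E G B

The root of bVImaj7 is the lowered 6th degree: C# becomes C. Building the major-seventh chord from the parallel minor on C: C–E–G–B.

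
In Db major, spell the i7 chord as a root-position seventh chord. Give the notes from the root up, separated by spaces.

i7 is built on scale degree 1, which is Db in both Db major and its parallel. Stacking thirds in Db minor on Db gives Db–Fb–Ab–Cb.

Db Fb Ab Cb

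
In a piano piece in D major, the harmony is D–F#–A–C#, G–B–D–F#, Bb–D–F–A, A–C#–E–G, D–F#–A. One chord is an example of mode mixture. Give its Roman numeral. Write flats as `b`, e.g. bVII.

In D major the diatonic chords are D, Em, F#m, G, A, Bm, C#dim. D–F#–A–C# = Dmaj7, G–B–D–F# = Gmaj7, A–C#–E–G = A7 and D–F#–A = D all belong to that set. Bb–D–F–A is not: scale degree 6 in D major carries Bm (vi). In D minor the chord on that degree is Bbmaj7, so here it functions as bVImaj7, borrowed from the parallel minor.

bVImaj7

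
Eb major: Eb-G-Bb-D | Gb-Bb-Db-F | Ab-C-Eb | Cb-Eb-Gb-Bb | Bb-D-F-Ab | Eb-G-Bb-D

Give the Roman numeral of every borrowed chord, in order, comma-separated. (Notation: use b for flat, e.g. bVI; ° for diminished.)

bIIImaj7, bVImaj7

In Eb major the diatonic chords are Eb, Fm, Gm, Ab, Bb, Cm, Ddim. Of the given chords, Eb–G–Bb–D = Ebmaj7, Ab–C–Eb = Ab and Bb–D–F–Ab = Bb7 are diatonic. But Gb–Bb–Db–F is foreign: the diatonic iii on degree 3 is Gm, whereas Gbmaj7 comes from Eb minor. It is labeled bIIImaj7. Cb–Eb–Gb–Bb is not: scale degree 6 in Eb major carries Cm (vi). In Eb minor the chord on that degree is Cbmaj7, so here it functions as bVImaj7, borrowed from the parallel minor.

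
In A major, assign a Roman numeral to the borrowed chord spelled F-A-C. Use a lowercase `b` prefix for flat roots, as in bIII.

bVI

The root F is the lowered 6th scale degree — diatonically A major has F# there. F–A–C is a major chord — the form found in A minor, not the diatonic vi (F#m). Borrowed into A major it is written bVI.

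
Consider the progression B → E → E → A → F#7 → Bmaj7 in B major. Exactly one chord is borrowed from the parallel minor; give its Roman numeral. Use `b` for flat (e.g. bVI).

The diatonic triads in B major are B, C#m, D#m, E, F#, G#m, A#dim. B, E, F#7 and Bmaj7 are all diatonic. A (A–C#–E) is not: scale degree 7 in B major carries A#dim (vii°). In B minor the chord on that degree is A, so here it functions as bVII, borrowed from the parallel minor.

bVII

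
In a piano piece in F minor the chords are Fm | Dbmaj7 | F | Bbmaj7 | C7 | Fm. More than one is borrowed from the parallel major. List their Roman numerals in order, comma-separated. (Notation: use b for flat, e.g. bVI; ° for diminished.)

I, IVmaj7

The diatonic triads in F minor (with V from harmonic minor) are Fm, Gdim, Ab, Bbm, C, Db, Eb. Of the given chords, Fm, Dbmaj7 and C7 are diatonic. F (F–A–C) doesn't fit — on degree 1 F minor would have Fm (i). F is the degree-1 chord of F major, so it is the borrowed I. But Bbmaj7 (Bb–D–F–A) is foreign: the diatonic iv on degree 4 is Bbm, whereas Bbmaj7 comes from F major. It is labeled IVmaj7.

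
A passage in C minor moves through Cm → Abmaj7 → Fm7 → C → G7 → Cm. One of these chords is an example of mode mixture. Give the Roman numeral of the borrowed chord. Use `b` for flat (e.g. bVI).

I

The diatonic triads in C minor (with V from harmonic minor) are Cm, Ddim, Eb, Fm, G, Ab, Bb. Cm, Abmaj7, Fm7 and G7 all belong to that set. But C (C–E–G) is foreign: the diatonic i on degree 1 is Cm, whereas C comes from C major. It is labeled I.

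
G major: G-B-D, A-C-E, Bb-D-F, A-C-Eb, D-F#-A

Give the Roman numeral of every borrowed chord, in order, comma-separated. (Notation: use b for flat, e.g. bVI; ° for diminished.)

bIII, ii°

The diatonic triads in G major are G, Am, Bm, C, D, Em, F#dim. G–B–D = G, A–C–E = Am and D–F#–A = D all belong to that set. Bb–D–F doesn't fit — on degree 3 G major would have Bm (iii). Bb is the degree-3 chord of G minor, so it is the borrowed bIII. A–C–Eb doesn't fit — on degree 2 G major would have Am (ii). Adim is the degree-2 chord of G minor, so it is the borrowed ii°.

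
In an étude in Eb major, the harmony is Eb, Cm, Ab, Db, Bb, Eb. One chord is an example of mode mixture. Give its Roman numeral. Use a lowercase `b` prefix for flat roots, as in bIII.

bVII

The diatonic triads in Eb major are Eb, Fm, Gm, Ab, Bb, Cm, Ddim. Eb, Cm, Ab and Bb all belong to that set. Db (Db–F–Ab) doesn't fit — on degree 7 Eb major would have Ddim (vii°). Db is the degree-7 chord of Eb minor, so it is the borrowed bVII.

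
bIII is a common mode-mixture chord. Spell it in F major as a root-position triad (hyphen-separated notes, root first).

Ab-C-Eb

bIII is built on the lowered scale degree 3. In F major degree 3 is A; lowered it becomes Ab. Building the major chord from the parallel minor on Ab: Ab–C–Eb.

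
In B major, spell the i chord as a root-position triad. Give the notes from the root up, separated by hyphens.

B-D-F#

The root, B, is scale degree 1 — the same note in B major and B minor; only the chord quality changes. In B minor the chord on B is B–D–F#.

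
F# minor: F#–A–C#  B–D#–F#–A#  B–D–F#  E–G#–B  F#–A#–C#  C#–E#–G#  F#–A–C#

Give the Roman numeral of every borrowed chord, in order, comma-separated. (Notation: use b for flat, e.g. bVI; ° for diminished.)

In F# minor (with V from harmonic minor) the diatonic chords are F#m, G#dim, A, Bm, C#, D, E. F#–A–C# = F#m, B–D–F# = Bm, E–G#–B = E and C#–E#–G# = C# are all diatonic. But B–D#–F#–A# is foreign: the diatonic iv on degree 4 is Bm, whereas Bmaj7 comes from F# major. It is labeled IVmaj7. F#–A#–C# is not: scale degree 1 in F# minor carries F#m (i). In F# major the chord on that degree is F#, so here it functions as I, borrowed from the parallel major.

IVmaj7, I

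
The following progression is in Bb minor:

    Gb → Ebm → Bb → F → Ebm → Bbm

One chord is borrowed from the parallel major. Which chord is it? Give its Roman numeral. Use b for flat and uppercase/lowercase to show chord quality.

The diatonic triads in Bb minor (with V from harmonic minor) are Bbm, Cdim, Db, Ebm, F, Gb, Ab. Gb, Ebm, F and Bbm all belong to that set. Bb (Bb–D–F) doesn't fit — on degree 1 Bb minor would have Bbm (i). Bb is the degree-1 chord of Bb major, so it is the borrowed I.

I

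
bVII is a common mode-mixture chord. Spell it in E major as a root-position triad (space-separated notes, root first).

bVII is built on the lowered scale degree 7. In E major degree 7 is D#; lowered it becomes D. In E minor the chord on D is D–F#–A.

D F# A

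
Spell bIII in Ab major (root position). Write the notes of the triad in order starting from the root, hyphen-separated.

Cb-Eb-Gb

bIII is built on the lowered scale degree 3. In Ab major degree 3 is C; lowered it becomes Cb. In Ab minor the chord on Cb is Cb–Eb–Gb.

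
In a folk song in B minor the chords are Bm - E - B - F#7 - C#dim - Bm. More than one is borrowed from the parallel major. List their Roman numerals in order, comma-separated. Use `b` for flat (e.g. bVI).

The diatonic triads in B minor (with V from harmonic minor) are Bm, C#dim, D, Em, F#, G, A. Bm, F#7 and C#dim all belong to that set. E (E–G#–B) is not: scale degree 4 in B minor carries Em (iv). In B major the chord on that degree is E, so here it functions as IV, borrowed from the parallel major. But B (B–D#–F#) is foreign: the diatonic i on degree 1 is Bm, whereas B comes from B major. It is labeled I.

IV, I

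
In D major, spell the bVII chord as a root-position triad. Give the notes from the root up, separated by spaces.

C E G

bVII is built on the lowered scale degree 7. In D major degree 7 is C#; lowered it becomes C. Stacking thirds in D minor on C gives C–E–G.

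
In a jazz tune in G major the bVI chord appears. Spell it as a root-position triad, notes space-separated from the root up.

The root of bVI is the lowered 6th degree: E becomes Eb. Stacking thirds in G minor on Eb gives Eb–G–Bb.

Eb G Bb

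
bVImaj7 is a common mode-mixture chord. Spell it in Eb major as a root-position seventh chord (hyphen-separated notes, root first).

Cb-Eb-Gb-Bb

bVImaj7 is built on the lowered scale degree 6. In Eb major degree 6 is C; lowered it becomes Cb. In Eb minor the chord on Cb is Cb–Eb–Gb–Bb.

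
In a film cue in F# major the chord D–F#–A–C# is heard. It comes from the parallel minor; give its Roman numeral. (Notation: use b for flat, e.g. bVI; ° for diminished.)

bVImaj7

In F# major scale degree 6 is D#; D is its lowered form, from F# minor. D–F#–A–C# is a major-seventh chord — the form found in F# minor, not the diatonic vi (D#m). Borrowed into F# major it is written bVImaj7.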